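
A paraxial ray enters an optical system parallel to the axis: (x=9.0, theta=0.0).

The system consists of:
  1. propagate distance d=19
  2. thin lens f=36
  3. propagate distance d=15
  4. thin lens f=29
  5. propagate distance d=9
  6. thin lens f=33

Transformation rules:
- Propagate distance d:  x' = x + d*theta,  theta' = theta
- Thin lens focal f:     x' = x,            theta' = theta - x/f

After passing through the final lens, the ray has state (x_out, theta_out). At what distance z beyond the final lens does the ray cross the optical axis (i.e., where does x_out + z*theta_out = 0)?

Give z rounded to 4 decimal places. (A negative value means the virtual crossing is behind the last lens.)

Answer: 2.9005

Derivation:
Initial: x=9.0000 theta=0.0000
After 1 (propagate distance d=19): x=9.0000 theta=0.0000
After 2 (thin lens f=36): x=9.0000 theta=-0.2500
After 3 (propagate distance d=15): x=5.2500 theta=-0.2500
After 4 (thin lens f=29): x=5.2500 theta=-25/58 (≈-0.4310)
After 5 (propagate distance d=9): x=159/116 (≈1.3707) theta=-25/58 (≈-0.4310)
After 6 (thin lens f=33): x=159/116 (≈1.3707) theta=-603/1276 (≈-0.4726)
z_focus = -x_out/theta_out = -(159/116)/(-603/1276) = 583/201 ≈ 2.9005
Rounded to 4 decimal places: z = 2.9005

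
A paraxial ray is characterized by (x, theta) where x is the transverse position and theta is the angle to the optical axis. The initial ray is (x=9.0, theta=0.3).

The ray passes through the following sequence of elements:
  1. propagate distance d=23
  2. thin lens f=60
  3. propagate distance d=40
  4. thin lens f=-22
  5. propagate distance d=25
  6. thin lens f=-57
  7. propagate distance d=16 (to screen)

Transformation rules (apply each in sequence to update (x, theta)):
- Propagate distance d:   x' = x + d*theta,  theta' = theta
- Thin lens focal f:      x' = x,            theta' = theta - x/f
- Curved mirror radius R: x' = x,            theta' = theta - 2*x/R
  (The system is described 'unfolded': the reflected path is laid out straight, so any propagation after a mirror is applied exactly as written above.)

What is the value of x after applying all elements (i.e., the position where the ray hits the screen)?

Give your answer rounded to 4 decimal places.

Answer: 61.5960

Derivation:
Initial: x=9.0000 theta=0.3000
After 1 (propagate distance d=23): x=15.9000 theta=0.3000
After 2 (thin lens f=60): x=15.9000 theta=0.0350
After 3 (propagate distance d=40): x=17.3000 theta=0.0350
After 4 (thin lens f=-22): x=17.3000 theta=1807/2200 (≈0.8214)
After 5 (propagate distance d=25): x=16647/440 (≈37.8341) theta=1807/2200 (≈0.8214)
After 6 (thin lens f=-57): x=16647/440 (≈37.8341) theta=31039/20900 (≈1.4851)
After 7 (propagate distance d=16 (to screen)): x=2574713/41800 (≈61.5960) theta=31039/20900 (≈1.4851)
Rounded to 4 decimal places: x = 61.5960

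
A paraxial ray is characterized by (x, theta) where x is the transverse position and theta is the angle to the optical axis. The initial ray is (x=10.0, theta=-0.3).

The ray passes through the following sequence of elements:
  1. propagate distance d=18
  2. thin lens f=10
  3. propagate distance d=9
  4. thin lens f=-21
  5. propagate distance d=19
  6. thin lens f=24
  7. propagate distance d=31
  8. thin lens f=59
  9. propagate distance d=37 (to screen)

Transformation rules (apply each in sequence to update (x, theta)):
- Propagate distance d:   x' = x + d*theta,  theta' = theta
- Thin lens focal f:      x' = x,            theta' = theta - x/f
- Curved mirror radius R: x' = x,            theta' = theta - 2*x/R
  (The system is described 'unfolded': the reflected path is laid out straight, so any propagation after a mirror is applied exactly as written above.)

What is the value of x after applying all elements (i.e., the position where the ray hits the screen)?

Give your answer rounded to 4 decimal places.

Answer: -11.2108

Derivation:
Initial: x=10.0000 theta=-0.3000
After 1 (propagate distance d=18): x=4.6000 theta=-0.3000
After 2 (thin lens f=10): x=4.6000 theta=-0.7600
After 3 (propagate distance d=9): x=-2.2400 theta=-0.7600
After 4 (thin lens f=-21): x=-2.2400 theta=-13/15 (≈-0.8667)
After 5 (propagate distance d=19): x=-1403/75 (≈-18.7067) theta=-13/15 (≈-0.8667)
After 6 (thin lens f=24): x=-1403/75 (≈-18.7067) theta=-157/1800 (≈-0.0872)
After 7 (propagate distance d=31): x=-38539/1800 (≈-21.4106) theta=-157/1800 (≈-0.0872)
After 8 (thin lens f=59): x=-38539/1800 (≈-21.4106) theta=7319/26550 (≈0.2757)
After 9 (propagate distance d=37 (to screen)): x=-396863/35400 (≈-11.2108) theta=7319/26550 (≈0.2757)
Rounded to 4 decimal places: x = -11.2108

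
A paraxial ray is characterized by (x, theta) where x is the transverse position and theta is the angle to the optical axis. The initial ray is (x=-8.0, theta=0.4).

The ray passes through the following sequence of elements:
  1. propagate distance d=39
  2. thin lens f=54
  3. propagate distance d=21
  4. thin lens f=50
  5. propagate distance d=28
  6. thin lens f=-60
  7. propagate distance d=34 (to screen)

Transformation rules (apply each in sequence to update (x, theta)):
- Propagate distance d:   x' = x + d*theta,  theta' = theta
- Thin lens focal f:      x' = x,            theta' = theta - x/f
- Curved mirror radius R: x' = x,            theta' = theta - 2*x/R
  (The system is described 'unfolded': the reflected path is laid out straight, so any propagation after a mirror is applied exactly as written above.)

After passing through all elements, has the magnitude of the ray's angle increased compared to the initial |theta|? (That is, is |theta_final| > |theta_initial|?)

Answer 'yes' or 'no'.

Answer: no

Derivation:
Initial: x=-8.0000 theta=0.4000
After 1 (propagate distance d=39): x=7.6000 theta=0.4000
After 2 (thin lens f=54): x=7.6000 theta=7/27 (≈0.2593)
After 3 (propagate distance d=21): x=587/45 (≈13.0444) theta=7/27 (≈0.2593)
After 4 (thin lens f=50): x=587/45 (≈13.0444) theta=-11/6750 (≈-0.0016)
After 5 (propagate distance d=28): x=43871/3375 (≈12.9988) theta=-11/6750 (≈-0.0016)
After 6 (thin lens f=-60): x=43871/3375 (≈12.9988) theta=43541/202500 (≈0.2150)
After 7 (propagate distance d=34 (to screen)): x=2056327/101250 (≈20.3094) theta=43541/202500 (≈0.2150)
|theta_initial|=0.4000 |theta_final|=43541/202500 (≈0.2150) -> not increased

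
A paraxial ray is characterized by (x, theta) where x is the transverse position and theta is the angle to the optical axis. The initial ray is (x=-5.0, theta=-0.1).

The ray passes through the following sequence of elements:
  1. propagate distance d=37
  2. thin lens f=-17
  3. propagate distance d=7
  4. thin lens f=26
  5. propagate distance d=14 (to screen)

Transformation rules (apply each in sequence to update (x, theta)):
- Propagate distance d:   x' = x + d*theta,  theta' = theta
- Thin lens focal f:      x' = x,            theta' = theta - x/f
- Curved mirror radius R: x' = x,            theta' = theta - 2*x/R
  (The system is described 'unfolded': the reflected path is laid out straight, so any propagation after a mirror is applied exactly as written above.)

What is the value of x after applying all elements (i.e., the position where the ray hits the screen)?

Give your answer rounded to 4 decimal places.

Answer: -14.5566

Derivation:
Initial: x=-5.0000 theta=-0.1000
After 1 (propagate distance d=37): x=-8.7000 theta=-0.1000
After 2 (thin lens f=-17): x=-8.7000 theta=-52/85 (≈-0.6118)
After 3 (propagate distance d=7): x=-2207/170 (≈-12.9824) theta=-52/85 (≈-0.6118)
After 4 (thin lens f=26): x=-2207/170 (≈-12.9824) theta=-497/4420 (≈-0.1124)
After 5 (propagate distance d=14 (to screen)): x=-3217/221 (≈-14.5566) theta=-497/4420 (≈-0.1124)
Rounded to 4 decimal places: x = -14.5566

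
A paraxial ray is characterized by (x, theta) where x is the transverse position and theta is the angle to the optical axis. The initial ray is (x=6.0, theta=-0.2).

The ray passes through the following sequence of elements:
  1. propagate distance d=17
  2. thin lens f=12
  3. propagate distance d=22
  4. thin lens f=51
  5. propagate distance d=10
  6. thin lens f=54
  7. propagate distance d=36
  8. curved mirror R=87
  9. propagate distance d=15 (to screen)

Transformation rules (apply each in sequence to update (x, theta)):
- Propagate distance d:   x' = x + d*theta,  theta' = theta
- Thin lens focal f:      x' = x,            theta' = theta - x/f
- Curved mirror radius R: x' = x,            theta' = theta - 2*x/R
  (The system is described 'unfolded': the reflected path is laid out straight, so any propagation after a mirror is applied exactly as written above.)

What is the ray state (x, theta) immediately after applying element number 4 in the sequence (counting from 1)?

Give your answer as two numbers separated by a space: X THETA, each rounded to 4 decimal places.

Answer: -6.5667 -0.2879

Derivation:
Initial: x=6.0000 theta=-0.2000
After 1 (propagate distance d=17): x=2.6000 theta=-0.2000
After 2 (thin lens f=12): x=2.6000 theta=-5/12 (≈-0.4167)
After 3 (propagate distance d=22): x=-197/30 (≈-6.5667) theta=-5/12 (≈-0.4167)
After 4 (thin lens f=51): x=-197/30 (≈-6.5667) theta=-881/3060 (≈-0.2879)
Rounded to 4 decimal places: x = -6.5667, theta = -0.2879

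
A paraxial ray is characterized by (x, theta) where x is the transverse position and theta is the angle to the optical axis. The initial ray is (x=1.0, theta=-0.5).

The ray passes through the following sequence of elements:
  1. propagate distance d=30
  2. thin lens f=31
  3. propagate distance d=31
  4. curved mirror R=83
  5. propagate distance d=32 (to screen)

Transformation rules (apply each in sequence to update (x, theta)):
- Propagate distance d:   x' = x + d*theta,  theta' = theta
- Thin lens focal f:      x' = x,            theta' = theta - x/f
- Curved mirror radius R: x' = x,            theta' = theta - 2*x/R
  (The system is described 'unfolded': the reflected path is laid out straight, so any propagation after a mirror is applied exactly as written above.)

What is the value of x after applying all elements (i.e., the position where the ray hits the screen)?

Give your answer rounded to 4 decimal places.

Initial: x=1.0000 theta=-0.5000
After 1 (propagate distance d=30): x=-14.0000 theta=-0.5000
After 2 (thin lens f=31): x=-14.0000 theta=-3/62 (≈-0.0484)
After 3 (propagate distance d=31): x=-15.5000 theta=-3/62 (≈-0.0484)
After 4 (curved mirror R=83): x=-15.5000 theta=1673/5146 (≈0.3251)
After 5 (propagate distance d=32 (to screen)): x=-26227/5146 (≈-5.0966) theta=1673/5146 (≈0.3251)
Rounded to 4 decimal places: x = -5.0966

Answer: -5.0966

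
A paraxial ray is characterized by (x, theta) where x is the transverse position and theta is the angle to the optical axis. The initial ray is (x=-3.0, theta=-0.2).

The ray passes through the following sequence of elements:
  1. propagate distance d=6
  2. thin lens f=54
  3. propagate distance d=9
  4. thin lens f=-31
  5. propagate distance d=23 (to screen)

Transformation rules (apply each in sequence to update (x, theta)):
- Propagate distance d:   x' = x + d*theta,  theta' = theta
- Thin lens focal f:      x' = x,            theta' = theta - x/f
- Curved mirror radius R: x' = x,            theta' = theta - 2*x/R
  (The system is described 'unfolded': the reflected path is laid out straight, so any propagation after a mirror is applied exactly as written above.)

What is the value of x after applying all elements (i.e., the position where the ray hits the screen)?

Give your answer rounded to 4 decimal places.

Initial: x=-3.0000 theta=-0.2000
After 1 (propagate distance d=6): x=-4.2000 theta=-0.2000
After 2 (thin lens f=54): x=-4.2000 theta=-11/90 (≈-0.1222)
After 3 (propagate distance d=9): x=-5.3000 theta=-11/90 (≈-0.1222)
After 4 (thin lens f=-31): x=-5.3000 theta=-409/1395 (≈-0.2932)
After 5 (propagate distance d=23 (to screen)): x=-33601/2790 (≈-12.0434) theta=-409/1395 (≈-0.2932)
Rounded to 4 decimal places: x = -12.0434

Answer: -12.0434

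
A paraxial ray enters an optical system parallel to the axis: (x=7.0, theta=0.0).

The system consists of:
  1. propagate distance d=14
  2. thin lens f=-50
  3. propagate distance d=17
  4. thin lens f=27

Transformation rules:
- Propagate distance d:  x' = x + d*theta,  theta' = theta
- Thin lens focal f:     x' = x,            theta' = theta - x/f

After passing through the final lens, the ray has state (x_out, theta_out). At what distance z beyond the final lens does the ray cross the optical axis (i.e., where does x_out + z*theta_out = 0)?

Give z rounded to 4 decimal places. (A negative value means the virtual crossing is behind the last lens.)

Answer: 45.2250

Derivation:
Initial: x=7.0000 theta=0.0000
After 1 (propagate distance d=14): x=7.0000 theta=0.0000
After 2 (thin lens f=-50): x=7.0000 theta=0.1400
After 3 (propagate distance d=17): x=9.3800 theta=0.1400
After 4 (thin lens f=27): x=9.3800 theta=-28/135 (≈-0.2074)
z_focus = -x_out/theta_out = -(9.3800)/(-28/135) = 45.2250
Rounded to 4 decimal places: z = 45.2250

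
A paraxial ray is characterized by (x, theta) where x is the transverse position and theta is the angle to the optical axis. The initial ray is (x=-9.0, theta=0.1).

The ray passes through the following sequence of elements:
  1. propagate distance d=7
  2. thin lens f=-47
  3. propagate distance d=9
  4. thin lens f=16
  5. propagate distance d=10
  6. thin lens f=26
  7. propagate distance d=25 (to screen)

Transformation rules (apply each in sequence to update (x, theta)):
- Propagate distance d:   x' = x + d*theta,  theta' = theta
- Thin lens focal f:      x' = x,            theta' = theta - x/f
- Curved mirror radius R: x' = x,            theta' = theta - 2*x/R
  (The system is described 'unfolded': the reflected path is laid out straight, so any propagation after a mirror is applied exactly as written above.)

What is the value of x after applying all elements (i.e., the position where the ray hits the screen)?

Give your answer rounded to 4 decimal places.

Answer: 11.9719

Derivation:
Initial: x=-9.0000 theta=0.1000
After 1 (propagate distance d=7): x=-8.3000 theta=0.1000
After 2 (thin lens f=-47): x=-8.3000 theta=-18/235 (≈-0.0766)
After 3 (propagate distance d=9): x=-845/94 (≈-8.9894) theta=-18/235 (≈-0.0766)
After 4 (thin lens f=16): x=-845/94 (≈-8.9894) theta=3649/7520 (≈0.4852)
After 5 (propagate distance d=10): x=-3111/752 (≈-4.1370) theta=3649/7520 (≈0.4852)
After 6 (thin lens f=26): x=-3111/752 (≈-4.1370) theta=3937/6110 (≈0.6444)
After 7 (propagate distance d=25 (to screen)): x=117037/9776 (≈11.9719) theta=3937/6110 (≈0.6444)
Rounded to 4 decimal places: x = 11.9719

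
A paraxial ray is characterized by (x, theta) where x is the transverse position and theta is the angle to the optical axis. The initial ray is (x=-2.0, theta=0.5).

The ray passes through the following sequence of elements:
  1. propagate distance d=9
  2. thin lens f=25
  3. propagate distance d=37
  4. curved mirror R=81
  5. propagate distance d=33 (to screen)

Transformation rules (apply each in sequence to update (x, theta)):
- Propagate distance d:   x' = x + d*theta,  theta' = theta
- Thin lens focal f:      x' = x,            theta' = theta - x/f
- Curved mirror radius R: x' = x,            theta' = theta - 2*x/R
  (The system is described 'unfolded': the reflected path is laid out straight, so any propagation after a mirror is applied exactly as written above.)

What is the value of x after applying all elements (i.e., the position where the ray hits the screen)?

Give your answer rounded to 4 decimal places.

Answer: 16.4037

Derivation:
Initial: x=-2.0000 theta=0.5000
After 1 (propagate distance d=9): x=2.5000 theta=0.5000
After 2 (thin lens f=25): x=2.5000 theta=0.4000
After 3 (propagate distance d=37): x=17.3000 theta=0.4000
After 4 (curved mirror R=81): x=17.3000 theta=-11/405 (≈-0.0272)
After 5 (propagate distance d=33 (to screen)): x=4429/270 (≈16.4037) theta=-11/405 (≈-0.0272)
Rounded to 4 decimal places: x = 16.4037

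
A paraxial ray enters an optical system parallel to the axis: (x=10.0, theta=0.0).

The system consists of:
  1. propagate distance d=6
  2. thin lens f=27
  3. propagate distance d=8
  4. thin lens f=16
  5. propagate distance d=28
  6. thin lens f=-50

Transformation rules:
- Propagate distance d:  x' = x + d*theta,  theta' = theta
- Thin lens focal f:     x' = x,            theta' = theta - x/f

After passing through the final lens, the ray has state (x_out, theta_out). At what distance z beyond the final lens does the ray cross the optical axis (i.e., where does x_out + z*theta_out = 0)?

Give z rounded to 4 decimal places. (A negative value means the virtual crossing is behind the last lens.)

Initial: x=10.0000 theta=0.0000
After 1 (propagate distance d=6): x=10.0000 theta=0.0000
After 2 (thin lens f=27): x=10.0000 theta=-10/27 (≈-0.3704)
After 3 (propagate distance d=8): x=190/27 (≈7.0370) theta=-10/27 (≈-0.3704)
After 4 (thin lens f=16): x=190/27 (≈7.0370) theta=-175/216 (≈-0.8102)
After 5 (propagate distance d=28): x=-845/54 (≈-15.6481) theta=-175/216 (≈-0.8102)
After 6 (thin lens f=-50): x=-845/54 (≈-15.6481) theta=-1213/1080 (≈-1.1231)
z_focus = -x_out/theta_out = -(-845/54)/(-1213/1080) = -16900/1213 ≈ -13.9324
Rounded to 4 decimal places: z = -13.9324

Answer: -13.9324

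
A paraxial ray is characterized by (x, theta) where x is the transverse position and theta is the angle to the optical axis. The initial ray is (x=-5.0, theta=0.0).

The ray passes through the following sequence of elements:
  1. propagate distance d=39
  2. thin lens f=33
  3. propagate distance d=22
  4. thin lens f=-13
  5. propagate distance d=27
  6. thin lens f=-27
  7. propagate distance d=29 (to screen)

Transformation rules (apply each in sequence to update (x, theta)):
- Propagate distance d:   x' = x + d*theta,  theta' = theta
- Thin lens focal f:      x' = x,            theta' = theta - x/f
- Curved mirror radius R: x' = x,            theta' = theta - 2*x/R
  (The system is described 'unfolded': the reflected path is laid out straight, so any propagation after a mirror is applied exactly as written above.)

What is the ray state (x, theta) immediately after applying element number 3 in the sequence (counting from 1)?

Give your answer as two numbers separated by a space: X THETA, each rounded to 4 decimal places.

Answer: -1.6667 0.1515

Derivation:
Initial: x=-5.0000 theta=0.0000
After 1 (propagate distance d=39): x=-5.0000 theta=0.0000
After 2 (thin lens f=33): x=-5.0000 theta=5/33 (≈0.1515)
After 3 (propagate distance d=22): x=-5/3 (≈-1.6667) theta=5/33 (≈0.1515)
Rounded to 4 decimal places: x = -1.6667, theta = 0.1515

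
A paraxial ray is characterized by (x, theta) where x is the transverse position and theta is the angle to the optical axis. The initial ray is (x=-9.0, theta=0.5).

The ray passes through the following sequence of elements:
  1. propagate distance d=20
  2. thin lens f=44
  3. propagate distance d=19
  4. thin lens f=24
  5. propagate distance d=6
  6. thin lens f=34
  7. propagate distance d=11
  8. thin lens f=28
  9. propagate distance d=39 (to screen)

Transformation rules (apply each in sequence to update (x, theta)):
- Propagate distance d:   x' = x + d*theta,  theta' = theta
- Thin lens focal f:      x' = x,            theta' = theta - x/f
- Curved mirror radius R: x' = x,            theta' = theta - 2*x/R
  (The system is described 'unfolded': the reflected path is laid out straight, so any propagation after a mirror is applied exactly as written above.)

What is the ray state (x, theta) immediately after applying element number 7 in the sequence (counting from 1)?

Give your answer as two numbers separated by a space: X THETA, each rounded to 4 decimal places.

Answer: 7.6807 -0.2486

Derivation:
Initial: x=-9.0000 theta=0.5000
After 1 (propagate distance d=20): x=1.0000 theta=0.5000
After 2 (thin lens f=44): x=1.0000 theta=21/44 (≈0.4773)
After 3 (propagate distance d=19): x=443/44 (≈10.0682) theta=21/44 (≈0.4773)
After 4 (thin lens f=24): x=443/44 (≈10.0682) theta=61/1056 (≈0.0578)
After 5 (propagate distance d=6): x=1833/176 (≈10.4148) theta=61/1056 (≈0.0578)
After 6 (thin lens f=34): x=1833/176 (≈10.4148) theta=-2231/8976 (≈-0.2486)
After 7 (propagate distance d=11): x=34471/4488 (≈7.6807) theta=-2231/8976 (≈-0.2486)
Rounded to 4 decimal places: x = 7.6807, theta = -0.2486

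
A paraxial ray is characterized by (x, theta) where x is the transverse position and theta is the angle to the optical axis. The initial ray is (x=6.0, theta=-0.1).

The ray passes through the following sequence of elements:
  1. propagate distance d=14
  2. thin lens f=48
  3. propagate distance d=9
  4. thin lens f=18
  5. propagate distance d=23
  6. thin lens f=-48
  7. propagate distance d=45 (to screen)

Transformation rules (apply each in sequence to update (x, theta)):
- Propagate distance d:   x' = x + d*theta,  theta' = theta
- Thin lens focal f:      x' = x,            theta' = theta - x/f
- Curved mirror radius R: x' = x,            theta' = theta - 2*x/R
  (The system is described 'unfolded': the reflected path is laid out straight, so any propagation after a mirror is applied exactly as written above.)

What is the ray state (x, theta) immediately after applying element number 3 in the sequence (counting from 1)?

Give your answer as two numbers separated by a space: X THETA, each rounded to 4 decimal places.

Answer: 2.8375 -0.1958

Derivation:
Initial: x=6.0000 theta=-0.1000
After 1 (propagate distance d=14): x=4.6000 theta=-0.1000
After 2 (thin lens f=48): x=4.6000 theta=-47/240 (≈-0.1958)
After 3 (propagate distance d=9): x=2.8375 theta=-47/240 (≈-0.1958)
Rounded to 4 decimal places: x = 2.8375, theta = -0.1958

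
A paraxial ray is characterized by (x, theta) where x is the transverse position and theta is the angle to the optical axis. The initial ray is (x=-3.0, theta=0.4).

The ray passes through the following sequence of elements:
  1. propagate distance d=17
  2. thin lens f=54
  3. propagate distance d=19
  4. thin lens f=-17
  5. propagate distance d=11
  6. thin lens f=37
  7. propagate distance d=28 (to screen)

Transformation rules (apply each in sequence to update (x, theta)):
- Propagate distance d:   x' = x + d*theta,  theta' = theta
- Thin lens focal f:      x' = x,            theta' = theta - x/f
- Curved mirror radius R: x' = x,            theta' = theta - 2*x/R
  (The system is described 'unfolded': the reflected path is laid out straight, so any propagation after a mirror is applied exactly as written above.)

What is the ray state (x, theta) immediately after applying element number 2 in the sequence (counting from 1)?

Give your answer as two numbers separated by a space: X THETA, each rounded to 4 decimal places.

Initial: x=-3.0000 theta=0.4000
After 1 (propagate distance d=17): x=3.8000 theta=0.4000
After 2 (thin lens f=54): x=3.8000 theta=89/270 (≈0.3296)
Rounded to 4 decimal places: x = 3.8000, theta = 0.3296

Answer: 3.8000 0.3296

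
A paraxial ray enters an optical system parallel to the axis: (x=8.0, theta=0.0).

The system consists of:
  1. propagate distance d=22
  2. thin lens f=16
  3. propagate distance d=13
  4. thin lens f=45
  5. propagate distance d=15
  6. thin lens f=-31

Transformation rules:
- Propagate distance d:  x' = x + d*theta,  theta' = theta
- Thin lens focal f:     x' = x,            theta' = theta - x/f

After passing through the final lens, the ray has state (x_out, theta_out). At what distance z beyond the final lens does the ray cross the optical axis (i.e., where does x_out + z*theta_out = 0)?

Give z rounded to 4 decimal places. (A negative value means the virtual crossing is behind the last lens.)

Initial: x=8.0000 theta=0.0000
After 1 (propagate distance d=22): x=8.0000 theta=0.0000
After 2 (thin lens f=16): x=8.0000 theta=-0.5000
After 3 (propagate distance d=13): x=1.5000 theta=-0.5000
After 4 (thin lens f=45): x=1.5000 theta=-8/15 (≈-0.5333)
After 5 (propagate distance d=15): x=-6.5000 theta=-8/15 (≈-0.5333)
After 6 (thin lens f=-31): x=-6.5000 theta=-691/930 (≈-0.7430)
z_focus = -x_out/theta_out = -(-6.5000)/(-691/930) = -6045/691 ≈ -8.7482
Rounded to 4 decimal places: z = -8.7482

Answer: -8.7482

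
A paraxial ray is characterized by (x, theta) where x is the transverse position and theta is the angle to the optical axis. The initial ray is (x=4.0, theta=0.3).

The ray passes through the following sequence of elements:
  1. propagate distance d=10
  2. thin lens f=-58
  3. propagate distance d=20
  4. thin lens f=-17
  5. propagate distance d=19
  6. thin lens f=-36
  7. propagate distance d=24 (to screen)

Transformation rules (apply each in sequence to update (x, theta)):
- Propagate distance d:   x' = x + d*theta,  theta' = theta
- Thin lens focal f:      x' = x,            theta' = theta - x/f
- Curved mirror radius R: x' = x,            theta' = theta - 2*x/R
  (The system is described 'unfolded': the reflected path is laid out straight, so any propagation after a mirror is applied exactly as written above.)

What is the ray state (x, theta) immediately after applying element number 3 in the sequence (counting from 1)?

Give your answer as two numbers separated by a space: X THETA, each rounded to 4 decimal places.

Initial: x=4.0000 theta=0.3000
After 1 (propagate distance d=10): x=7.0000 theta=0.3000
After 2 (thin lens f=-58): x=7.0000 theta=61/145 (≈0.4207)
After 3 (propagate distance d=20): x=447/29 (≈15.4138) theta=61/145 (≈0.4207)
Rounded to 4 decimal places: x = 15.4138, theta = 0.4207

Answer: 15.4138 0.4207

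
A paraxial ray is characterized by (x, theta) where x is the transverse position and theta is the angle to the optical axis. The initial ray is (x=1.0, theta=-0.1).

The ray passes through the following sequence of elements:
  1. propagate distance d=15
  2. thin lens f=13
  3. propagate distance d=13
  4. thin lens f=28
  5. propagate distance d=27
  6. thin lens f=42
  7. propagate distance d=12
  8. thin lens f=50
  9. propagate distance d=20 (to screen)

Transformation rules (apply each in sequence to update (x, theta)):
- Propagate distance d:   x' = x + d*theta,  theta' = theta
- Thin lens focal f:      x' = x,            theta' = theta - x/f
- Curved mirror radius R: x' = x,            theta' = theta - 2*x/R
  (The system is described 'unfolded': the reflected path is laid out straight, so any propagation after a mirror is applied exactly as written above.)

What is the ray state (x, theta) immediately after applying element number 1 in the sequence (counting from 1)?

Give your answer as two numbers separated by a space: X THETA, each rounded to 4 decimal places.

Initial: x=1.0000 theta=-0.1000
After 1 (propagate distance d=15): x=-0.5000 theta=-0.1000
Rounded to 4 decimal places: x = -0.5000, theta = -0.1000

Answer: -0.5000 -0.1000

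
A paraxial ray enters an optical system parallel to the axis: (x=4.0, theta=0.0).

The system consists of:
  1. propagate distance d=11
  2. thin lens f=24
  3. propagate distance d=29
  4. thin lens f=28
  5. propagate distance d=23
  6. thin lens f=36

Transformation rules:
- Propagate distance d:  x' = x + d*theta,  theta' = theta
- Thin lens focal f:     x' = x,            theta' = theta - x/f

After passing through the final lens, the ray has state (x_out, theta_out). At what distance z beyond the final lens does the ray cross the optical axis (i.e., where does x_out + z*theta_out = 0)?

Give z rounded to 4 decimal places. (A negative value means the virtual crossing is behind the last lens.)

Initial: x=4.0000 theta=0.0000
After 1 (propagate distance d=11): x=4.0000 theta=0.0000
After 2 (thin lens f=24): x=4.0000 theta=-1/6 (≈-0.1667)
After 3 (propagate distance d=29): x=-5/6 (≈-0.8333) theta=-1/6 (≈-0.1667)
After 4 (thin lens f=28): x=-5/6 (≈-0.8333) theta=-23/168 (≈-0.1369)
After 5 (propagate distance d=23): x=-223/56 (≈-3.9821) theta=-23/168 (≈-0.1369)
After 6 (thin lens f=36): x=-223/56 (≈-3.9821) theta=-53/2016 (≈-0.0263)
z_focus = -x_out/theta_out = -(-223/56)/(-53/2016) = -8028/53 ≈ -151.4717
Rounded to 4 decimal places: z = -151.4717

Answer: -151.4717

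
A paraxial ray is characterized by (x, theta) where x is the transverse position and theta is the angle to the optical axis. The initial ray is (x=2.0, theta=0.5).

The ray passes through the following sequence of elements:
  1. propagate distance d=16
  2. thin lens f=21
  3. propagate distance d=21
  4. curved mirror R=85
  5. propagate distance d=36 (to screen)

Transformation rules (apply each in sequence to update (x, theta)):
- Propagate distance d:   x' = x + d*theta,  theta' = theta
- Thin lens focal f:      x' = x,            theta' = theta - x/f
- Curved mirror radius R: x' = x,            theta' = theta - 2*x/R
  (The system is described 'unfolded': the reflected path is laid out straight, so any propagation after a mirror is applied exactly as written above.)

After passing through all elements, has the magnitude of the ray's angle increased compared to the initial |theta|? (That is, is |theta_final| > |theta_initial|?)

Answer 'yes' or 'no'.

Initial: x=2.0000 theta=0.5000
After 1 (propagate distance d=16): x=10.0000 theta=0.5000
After 2 (thin lens f=21): x=10.0000 theta=1/42 (≈0.0238)
After 3 (propagate distance d=21): x=10.5000 theta=1/42 (≈0.0238)
After 4 (curved mirror R=85): x=10.5000 theta=-797/3570 (≈-0.2232)
After 5 (propagate distance d=36 (to screen)): x=2931/1190 (≈2.4630) theta=-797/3570 (≈-0.2232)
|theta_initial|=0.5000 |theta_final|=797/3570 (≈0.2232) -> not increased

Answer: no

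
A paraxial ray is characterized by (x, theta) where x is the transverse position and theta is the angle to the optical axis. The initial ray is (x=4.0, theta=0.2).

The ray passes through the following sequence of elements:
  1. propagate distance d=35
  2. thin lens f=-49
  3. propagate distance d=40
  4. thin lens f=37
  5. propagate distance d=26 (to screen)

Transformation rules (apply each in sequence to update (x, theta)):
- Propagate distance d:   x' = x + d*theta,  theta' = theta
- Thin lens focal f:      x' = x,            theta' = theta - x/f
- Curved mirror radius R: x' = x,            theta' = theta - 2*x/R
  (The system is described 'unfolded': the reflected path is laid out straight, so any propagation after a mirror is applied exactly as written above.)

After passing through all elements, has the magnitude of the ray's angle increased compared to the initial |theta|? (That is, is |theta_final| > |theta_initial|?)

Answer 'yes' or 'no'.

Answer: yes

Derivation:
Initial: x=4.0000 theta=0.2000
After 1 (propagate distance d=35): x=11.0000 theta=0.2000
After 2 (thin lens f=-49): x=11.0000 theta=104/245 (≈0.4245)
After 3 (propagate distance d=40): x=1371/49 (≈27.9796) theta=104/245 (≈0.4245)
After 4 (thin lens f=37): x=1371/49 (≈27.9796) theta=-3007/9065 (≈-0.3317)
After 5 (propagate distance d=26 (to screen)): x=175453/9065 (≈19.3550) theta=-3007/9065 (≈-0.3317)
|theta_initial|=0.2000 |theta_final|=3007/9065 (≈0.3317) -> increased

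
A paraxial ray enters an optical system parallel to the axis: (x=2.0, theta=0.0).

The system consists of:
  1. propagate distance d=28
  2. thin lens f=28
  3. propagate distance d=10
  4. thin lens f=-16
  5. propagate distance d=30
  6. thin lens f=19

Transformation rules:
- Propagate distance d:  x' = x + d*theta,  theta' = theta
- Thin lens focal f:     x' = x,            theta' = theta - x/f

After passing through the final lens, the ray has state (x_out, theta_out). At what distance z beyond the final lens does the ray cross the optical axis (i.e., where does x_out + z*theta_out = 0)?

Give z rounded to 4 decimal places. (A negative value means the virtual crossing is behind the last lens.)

Initial: x=2.0000 theta=0.0000
After 1 (propagate distance d=28): x=2.0000 theta=0.0000
After 2 (thin lens f=28): x=2.0000 theta=-1/14 (≈-0.0714)
After 3 (propagate distance d=10): x=9/7 (≈1.2857) theta=-1/14 (≈-0.0714)
After 4 (thin lens f=-16): x=9/7 (≈1.2857) theta=1/112 (≈0.0089)
After 5 (propagate distance d=30): x=87/56 (≈1.5536) theta=1/112 (≈0.0089)
After 6 (thin lens f=19): x=87/56 (≈1.5536) theta=-155/2128 (≈-0.0728)
z_focus = -x_out/theta_out = -(87/56)/(-155/2128) = 3306/155 ≈ 21.3290
Rounded to 4 decimal places: z = 21.3290

Answer: 21.3290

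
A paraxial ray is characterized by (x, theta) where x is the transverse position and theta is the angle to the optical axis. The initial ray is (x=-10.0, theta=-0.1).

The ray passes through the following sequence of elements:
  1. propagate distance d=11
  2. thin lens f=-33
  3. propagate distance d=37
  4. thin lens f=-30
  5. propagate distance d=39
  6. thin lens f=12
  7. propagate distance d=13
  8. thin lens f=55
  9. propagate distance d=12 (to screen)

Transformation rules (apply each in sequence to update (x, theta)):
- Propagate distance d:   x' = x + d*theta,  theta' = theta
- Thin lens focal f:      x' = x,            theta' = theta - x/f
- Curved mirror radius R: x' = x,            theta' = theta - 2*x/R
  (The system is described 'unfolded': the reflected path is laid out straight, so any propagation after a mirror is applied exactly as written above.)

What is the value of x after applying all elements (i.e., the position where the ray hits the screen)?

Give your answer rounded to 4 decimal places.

Answer: 55.0742

Derivation:
Initial: x=-10.0000 theta=-0.1000
After 1 (propagate distance d=11): x=-11.1000 theta=-0.1000
After 2 (thin lens f=-33): x=-11.1000 theta=-24/55 (≈-0.4364)
After 3 (propagate distance d=37): x=-2997/110 (≈-27.2455) theta=-24/55 (≈-0.4364)
After 4 (thin lens f=-30): x=-2997/110 (≈-27.2455) theta=-1479/1100 (≈-1.3445)
After 5 (propagate distance d=39): x=-87651/1100 (≈-79.6827) theta=-1479/1100 (≈-1.3445)
After 6 (thin lens f=12): x=-87651/1100 (≈-79.6827) theta=23301/4400 (≈5.2957)
After 7 (propagate distance d=13): x=-47691/4400 (≈-10.8389) theta=23301/4400 (≈5.2957)
After 8 (thin lens f=55): x=-47691/4400 (≈-10.8389) theta=664623/121000 (≈5.4928)
After 9 (propagate distance d=12 (to screen)): x=13327947/242000 (≈55.0742) theta=664623/121000 (≈5.4928)
Rounded to 4 decimal places: x = 55.0742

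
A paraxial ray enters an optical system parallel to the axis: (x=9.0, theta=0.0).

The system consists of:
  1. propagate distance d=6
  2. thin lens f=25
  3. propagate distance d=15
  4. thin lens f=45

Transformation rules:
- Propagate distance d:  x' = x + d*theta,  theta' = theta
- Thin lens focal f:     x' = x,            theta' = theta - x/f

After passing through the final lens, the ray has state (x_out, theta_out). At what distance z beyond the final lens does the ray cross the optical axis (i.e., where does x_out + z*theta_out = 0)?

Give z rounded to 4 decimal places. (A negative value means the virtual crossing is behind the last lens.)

Initial: x=9.0000 theta=0.0000
After 1 (propagate distance d=6): x=9.0000 theta=0.0000
After 2 (thin lens f=25): x=9.0000 theta=-0.3600
After 3 (propagate distance d=15): x=3.6000 theta=-0.3600
After 4 (thin lens f=45): x=3.6000 theta=-0.4400
z_focus = -x_out/theta_out = -(3.6000)/(-0.4400) = 90/11 ≈ 8.1818
Rounded to 4 decimal places: z = 8.1818

Answer: 8.1818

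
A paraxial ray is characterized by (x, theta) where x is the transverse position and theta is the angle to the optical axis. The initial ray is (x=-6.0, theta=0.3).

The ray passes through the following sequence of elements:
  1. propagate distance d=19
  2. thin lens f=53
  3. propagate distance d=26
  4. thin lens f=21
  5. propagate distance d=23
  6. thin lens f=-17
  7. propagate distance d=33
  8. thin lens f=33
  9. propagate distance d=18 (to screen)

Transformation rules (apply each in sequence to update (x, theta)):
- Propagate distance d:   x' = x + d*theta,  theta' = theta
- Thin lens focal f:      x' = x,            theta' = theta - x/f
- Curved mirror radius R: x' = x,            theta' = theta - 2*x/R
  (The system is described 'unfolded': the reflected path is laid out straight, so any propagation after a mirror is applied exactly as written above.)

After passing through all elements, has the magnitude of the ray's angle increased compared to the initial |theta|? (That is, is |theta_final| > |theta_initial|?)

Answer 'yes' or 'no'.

Answer: no

Derivation:
Initial: x=-6.0000 theta=0.3000
After 1 (propagate distance d=19): x=-0.3000 theta=0.3000
After 2 (thin lens f=53): x=-0.3000 theta=81/265 (≈0.3057)
After 3 (propagate distance d=26): x=4053/530 (≈7.6472) theta=81/265 (≈0.3057)
After 4 (thin lens f=21): x=4053/530 (≈7.6472) theta=-31/530 (≈-0.0585)
After 5 (propagate distance d=23): x=334/53 (≈6.3019) theta=-31/530 (≈-0.0585)
After 6 (thin lens f=-17): x=334/53 (≈6.3019) theta=2813/9010 (≈0.3122)
After 7 (propagate distance d=33): x=149609/9010 (≈16.6048) theta=2813/9010 (≈0.3122)
After 8 (thin lens f=33): x=149609/9010 (≈16.6048) theta=-334/1749 (≈-0.1910)
After 9 (propagate distance d=18 (to screen)): x=24623/1870 (≈13.1674) theta=-334/1749 (≈-0.1910)
|theta_initial|=0.3000 |theta_final|=334/1749 (≈0.1910) -> not increased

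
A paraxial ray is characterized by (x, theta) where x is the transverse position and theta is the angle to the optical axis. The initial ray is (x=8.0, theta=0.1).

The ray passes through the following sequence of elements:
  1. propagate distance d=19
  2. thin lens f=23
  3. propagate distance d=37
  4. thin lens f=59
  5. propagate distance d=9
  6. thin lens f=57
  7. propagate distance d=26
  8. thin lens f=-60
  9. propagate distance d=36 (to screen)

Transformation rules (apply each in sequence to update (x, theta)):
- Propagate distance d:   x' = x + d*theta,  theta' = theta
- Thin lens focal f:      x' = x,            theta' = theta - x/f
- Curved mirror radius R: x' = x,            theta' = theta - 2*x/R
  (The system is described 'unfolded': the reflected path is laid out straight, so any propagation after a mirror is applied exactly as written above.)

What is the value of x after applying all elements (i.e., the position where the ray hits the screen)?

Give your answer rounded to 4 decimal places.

Initial: x=8.0000 theta=0.1000
After 1 (propagate distance d=19): x=9.9000 theta=0.1000
After 2 (thin lens f=23): x=9.9000 theta=-38/115 (≈-0.3304)
After 3 (propagate distance d=37): x=-107/46 (≈-2.3261) theta=-38/115 (≈-0.3304)
After 4 (thin lens f=59): x=-107/46 (≈-2.3261) theta=-3949/13570 (≈-0.2910)
After 5 (propagate distance d=9): x=-33553/6785 (≈-4.9452) theta=-3949/13570 (≈-0.2910)
After 6 (thin lens f=57): x=-33553/6785 (≈-4.9452) theta=-6869/33630 (≈-0.2043)
After 7 (propagate distance d=26): x=-3966352/386745 (≈-10.2557) theta=-6869/33630 (≈-0.2043)
After 8 (thin lens f=-60): x=-3966352/386745 (≈-10.2557) theta=-4352981/11602350 (≈-0.3752)
After 9 (propagate distance d=36 (to screen)): x=-45949646/1933725 (≈-23.7622) theta=-4352981/11602350 (≈-0.3752)
Rounded to 4 decimal places: x = -23.7622

Answer: -23.7622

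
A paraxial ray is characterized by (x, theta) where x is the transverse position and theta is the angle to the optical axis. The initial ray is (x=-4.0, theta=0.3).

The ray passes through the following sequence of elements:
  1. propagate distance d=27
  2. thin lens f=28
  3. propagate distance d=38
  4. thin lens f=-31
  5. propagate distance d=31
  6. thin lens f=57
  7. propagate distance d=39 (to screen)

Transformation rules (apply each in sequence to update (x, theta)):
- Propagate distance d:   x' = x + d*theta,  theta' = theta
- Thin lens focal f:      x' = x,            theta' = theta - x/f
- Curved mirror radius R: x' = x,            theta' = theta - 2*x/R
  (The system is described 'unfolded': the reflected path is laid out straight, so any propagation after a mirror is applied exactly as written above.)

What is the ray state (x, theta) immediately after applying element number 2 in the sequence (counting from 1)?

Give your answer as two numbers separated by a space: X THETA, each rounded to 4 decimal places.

Initial: x=-4.0000 theta=0.3000
After 1 (propagate distance d=27): x=4.1000 theta=0.3000
After 2 (thin lens f=28): x=4.1000 theta=43/280 (≈0.1536)
Rounded to 4 decimal places: x = 4.1000, theta = 0.1536

Answer: 4.1000 0.1536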